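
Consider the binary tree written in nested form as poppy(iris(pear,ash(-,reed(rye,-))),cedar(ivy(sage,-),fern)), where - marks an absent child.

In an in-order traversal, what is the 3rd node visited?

ash

In-order visits the left subtree, then the node, then the right subtree.
At poppy: go left to iris.
  At iris: go left to pear.
    pear is a leaf — visit pear.
  Visit iris.
  At iris: go right to ash.
    At ash: no left child.
    Visit ash.
    At ash: go right to reed.
      At reed: go left to rye.
        rye is a leaf — visit rye.
      Visit reed.
      At reed: no right child.
Visit poppy.
At poppy: go right to cedar.
  At cedar: go left to ivy.
    At ivy: go left to sage.
      sage is a leaf — visit sage.
    Visit ivy.
    At ivy: no right child.
  Visit cedar.
  At cedar: go right to fern.
    fern is a leaf — visit fern.
Full in-order sequence: pear, iris, ash, rye, reed, poppy, sage, ivy, cedar, fern.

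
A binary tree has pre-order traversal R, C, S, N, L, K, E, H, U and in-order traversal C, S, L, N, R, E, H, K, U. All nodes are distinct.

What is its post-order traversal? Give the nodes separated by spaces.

L N S C H E U K R

The first element of pre-order is the root; it splits in-order into left and right subtrees.
Root R: left subtree has 4 nodes {C, S, L, N}, right has 4 {E, H, K, U}.
  Root C: left subtree has 0 nodes { }, right has 3 {S, L, N}.
    Root S: left subtree has 0 nodes { }, right has 2 {L, N}.
      Root N: left subtree has 1 node {L}, right has 0 { }.
  Root K: left subtree has 2 nodes {E, H}, right has 1 {U}.
    Root E: left subtree has 0 nodes { }, right has 1 {H}.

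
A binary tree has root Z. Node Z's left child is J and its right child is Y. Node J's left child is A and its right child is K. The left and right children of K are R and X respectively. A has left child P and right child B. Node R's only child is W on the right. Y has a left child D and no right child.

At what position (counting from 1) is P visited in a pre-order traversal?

Pre-order visits the node, then its left subtree, then its right subtree.
Visit Z.
At Z: go left to J.
  Visit J.
  At J: go left to A.
    Visit A.
    At A: go left to P.
      P is a leaf — visit P.
    At A: go right to B.
      B is a leaf — visit B.
  At J: go right to K.
    Visit K.
    At K: go left to R.
      Visit R.
      At R: no left child.
      At R: go right to W.
        W is a leaf — visit W.
    At K: go right to X.
      X is a leaf — visit X.
At Z: go right to Y.
  Visit Y.
  At Y: go left to D.
    D is a leaf — visit D.
  At Y: no right child.
Full pre-order sequence: Z, J, A, P, B, K, R, W, X, Y, D.

4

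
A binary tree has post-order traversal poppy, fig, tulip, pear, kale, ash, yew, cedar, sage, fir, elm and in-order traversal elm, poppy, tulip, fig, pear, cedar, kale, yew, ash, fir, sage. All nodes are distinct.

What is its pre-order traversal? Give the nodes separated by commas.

The last element of post-order is the root; it splits in-order into left and right subtrees.
Root elm: left subtree has 0 nodes { }, right has 10 {poppy, tulip, fig, pear, cedar, kale, yew, ash, fir, sage}.
  Root fir: left subtree has 8 nodes {poppy, tulip, fig, pear, cedar, kale, yew, ash}, right has 1 {sage}.
    Root cedar: left subtree has 4 nodes {poppy, tulip, fig, pear}, right has 3 {kale, yew, ash}.
      Root pear: left subtree has 3 nodes {poppy, tulip, fig}, right has 0 { }.
        Root tulip: left subtree has 1 node {poppy}, right has 1 {fig}.
      Root yew: left subtree has 1 node {kale}, right has 1 {ash}.

elm, fir, cedar, pear, tulip, poppy, fig, yew, kale, ash, sage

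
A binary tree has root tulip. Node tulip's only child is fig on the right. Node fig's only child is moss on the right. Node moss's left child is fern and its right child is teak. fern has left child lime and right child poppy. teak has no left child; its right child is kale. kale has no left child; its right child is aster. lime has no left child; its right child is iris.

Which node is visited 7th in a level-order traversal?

Level-order visits nodes level by level from the root, left to right within each level.
Level 0: tulip
Level 1: fig
Level 2: moss
Level 3: fern, teak
Level 4: lime, poppy, kale
Level 5: iris, aster
Full level-order sequence: tulip, fig, moss, fern, teak, lime, poppy, kale, iris, aster.

poppy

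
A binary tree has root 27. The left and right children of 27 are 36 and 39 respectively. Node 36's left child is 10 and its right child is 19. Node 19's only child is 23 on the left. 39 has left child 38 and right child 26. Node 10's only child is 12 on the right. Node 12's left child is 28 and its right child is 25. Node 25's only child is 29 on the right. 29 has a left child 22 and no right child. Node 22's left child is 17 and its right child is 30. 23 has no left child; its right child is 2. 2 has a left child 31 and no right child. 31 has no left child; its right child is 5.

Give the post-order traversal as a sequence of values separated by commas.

28, 17, 30, 22, 29, 25, 12, 10, 5, 31, 2, 23, 19, 36, 38, 26, 39, 27

Post-order visits the left subtree, then the right subtree, then the node.
At 27: go left to 36.
  At 36: go left to 10.
    At 10: no left child.
    At 10: go right to 12.
      At 12: go left to 28.
        28 is a leaf — visit 28.
      At 12: go right to 25.
        At 25: no left child.
        At 25: go right to 29.
          At 29: go left to 22.
            At 22: go left to 17.
              17 is a leaf — visit 17.
            At 22: go right to 30.
              30 is a leaf — visit 30.
            Visit 22.
          At 29: no right child.
          Visit 29.
        Visit 25.
      Visit 12.
    Visit 10.
  At 36: go right to 19.
    At 19: go left to 23.
      At 23: no left child.
      At 23: go right to 2.
        At 2: go left to 31.
          At 31: no left child.
          At 31: go right to 5.
            5 is a leaf — visit 5.
          Visit 31.
        At 2: no right child.
        Visit 2.
      Visit 23.
    At 19: no right child.
    Visit 19.
  Visit 36.
At 27: go right to 39.
  At 39: go left to 38.
    38 is a leaf — visit 38.
  At 39: go right to 26.
    26 is a leaf — visit 26.
  Visit 39.
Visit 27.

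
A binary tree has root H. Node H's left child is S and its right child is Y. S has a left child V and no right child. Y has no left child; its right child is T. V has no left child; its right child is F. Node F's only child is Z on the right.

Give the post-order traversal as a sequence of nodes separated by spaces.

Post-order visits the left subtree, then the right subtree, then the node.
At H: go left to S.
  At S: go left to V.
    At V: no left child.
    At V: go right to F.
      At F: no left child.
      At F: go right to Z.
        Z is a leaf — visit Z.
      Visit F.
    Visit V.
  At S: no right child.
  Visit S.
At H: go right to Y.
  At Y: no left child.
  At Y: go right to T.
    T is a leaf — visit T.
  Visit Y.
Visit H.

Z F V S T Y H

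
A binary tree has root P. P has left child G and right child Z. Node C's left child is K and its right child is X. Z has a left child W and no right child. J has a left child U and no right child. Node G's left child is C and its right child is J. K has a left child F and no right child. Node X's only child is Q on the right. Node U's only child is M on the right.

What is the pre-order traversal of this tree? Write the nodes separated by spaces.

Pre-order visits the node, then its left subtree, then its right subtree.
Visit P.
At P: go left to G.
  Visit G.
  At G: go left to C.
    Visit C.
    At C: go left to K.
      Visit K.
      At K: go left to F.
        F is a leaf — visit F.
      At K: no right child.
    At C: go right to X.
      Visit X.
      At X: no left child.
      At X: go right to Q.
        Q is a leaf — visit Q.
  At G: go right to J.
    Visit J.
    At J: go left to U.
      Visit U.
      At U: no left child.
      At U: go right to M.
        M is a leaf — visit M.
    At J: no right child.
At P: go right to Z.
  Visit Z.
  At Z: go left to W.
    W is a leaf — visit W.
  At Z: no right child.

P G C K F X Q J U M Z W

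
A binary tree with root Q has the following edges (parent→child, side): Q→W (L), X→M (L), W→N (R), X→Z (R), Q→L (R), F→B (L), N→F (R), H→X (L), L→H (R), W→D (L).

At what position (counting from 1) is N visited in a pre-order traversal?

4

Pre-order visits the node, then its left subtree, then its right subtree.
Visit Q.
At Q: go left to W.
  Visit W.
  At W: go left to D.
    D is a leaf — visit D.
  At W: go right to N.
    Visit N.
    At N: no left child.
    At N: go right to F.
      Visit F.
      At F: go left to B.
        B is a leaf — visit B.
      At F: no right child.
At Q: go right to L.
  Visit L.
  At L: no left child.
  At L: go right to H.
    Visit H.
    At H: go left to X.
      Visit X.
      At X: go left to M.
        M is a leaf — visit M.
      At X: go right to Z.
        Z is a leaf — visit Z.
    At H: no right child.
Full pre-order sequence: Q, W, D, N, F, B, L, H, X, M, Z.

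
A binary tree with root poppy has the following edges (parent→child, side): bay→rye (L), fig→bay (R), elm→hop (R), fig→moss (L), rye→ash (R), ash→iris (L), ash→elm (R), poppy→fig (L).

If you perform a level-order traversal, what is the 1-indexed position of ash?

6

Level-order visits nodes level by level from the root, left to right within each level.
Level 0: poppy
Level 1: fig
Level 2: moss, bay
Level 3: rye
Level 4: ash
Level 5: iris, elm
Level 6: hop
Full level-order sequence: poppy, fig, moss, bay, rye, ash, iris, elm, hop.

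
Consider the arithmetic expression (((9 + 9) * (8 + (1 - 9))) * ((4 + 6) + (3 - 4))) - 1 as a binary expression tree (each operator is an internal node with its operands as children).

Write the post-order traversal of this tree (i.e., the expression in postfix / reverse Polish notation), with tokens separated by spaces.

9 9 + 8 1 9 - + * 4 6 + 3 4 - + * 1 -

Post-order on an expression tree gives postfix notation: for each operator, emit left operand, right operand, then the operator.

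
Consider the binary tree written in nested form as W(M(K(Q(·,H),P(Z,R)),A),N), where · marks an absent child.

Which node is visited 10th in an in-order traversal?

In-order visits the left subtree, then the node, then the right subtree.
At W: go left to M.
  At M: go left to K.
    At K: go left to Q.
      At Q: no left child.
      Visit Q.
      At Q: go right to H.
        H is a leaf — visit H.
    Visit K.
    At K: go right to P.
      At P: go left to Z.
        Z is a leaf — visit Z.
      Visit P.
      At P: go right to R.
        R is a leaf — visit R.
  Visit M.
  At M: go right to A.
    A is a leaf — visit A.
Visit W.
At W: go right to N.
  N is a leaf — visit N.
Full in-order sequence: Q, H, K, Z, P, R, M, A, W, N.

N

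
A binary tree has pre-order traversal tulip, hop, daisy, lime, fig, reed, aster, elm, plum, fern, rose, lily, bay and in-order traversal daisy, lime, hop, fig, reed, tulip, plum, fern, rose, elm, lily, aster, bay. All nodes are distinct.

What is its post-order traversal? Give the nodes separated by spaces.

The first element of pre-order is the root; it splits in-order into left and right subtrees.
Root tulip: left subtree has 5 nodes {daisy, lime, hop, fig, reed}, right has 7 {plum, fern, rose, elm, lily, aster, bay}.
  Root hop: left subtree has 2 nodes {daisy, lime}, right has 2 {fig, reed}.
    Root daisy: left subtree has 0 nodes { }, right has 1 {lime}.
    Root fig: left subtree has 0 nodes { }, right has 1 {reed}.
  Root aster: left subtree has 5 nodes {plum, fern, rose, elm, lily}, right has 1 {bay}.
    Root elm: left subtree has 3 nodes {plum, fern, rose}, right has 1 {lily}.
      Root plum: left subtree has 0 nodes { }, right has 2 {fern, rose}.
        Root fern: left subtree has 0 nodes { }, right has 1 {rose}.

lime daisy reed fig hop rose fern plum lily elm bay aster tulip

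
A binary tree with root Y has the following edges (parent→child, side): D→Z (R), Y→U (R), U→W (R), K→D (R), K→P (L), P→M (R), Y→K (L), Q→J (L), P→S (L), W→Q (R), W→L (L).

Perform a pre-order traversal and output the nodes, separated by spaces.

Y K P S M D Z U W L Q J

Pre-order visits the node, then its left subtree, then its right subtree.
Visit Y.
At Y: go left to K.
  Visit K.
  At K: go left to P.
    Visit P.
    At P: go left to S.
      S is a leaf — visit S.
    At P: go right to M.
      M is a leaf — visit M.
  At K: go right to D.
    Visit D.
    At D: no left child.
    At D: go right to Z.
      Z is a leaf — visit Z.
At Y: go right to U.
  Visit U.
  At U: no left child.
  At U: go right to W.
    Visit W.
    At W: go left to L.
      L is a leaf — visit L.
    At W: go right to Q.
      Visit Q.
      At Q: go left to J.
        J is a leaf — visit J.
      At Q: no right child.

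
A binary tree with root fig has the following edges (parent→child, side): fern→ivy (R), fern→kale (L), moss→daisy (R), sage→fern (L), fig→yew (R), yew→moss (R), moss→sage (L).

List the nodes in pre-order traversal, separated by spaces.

Pre-order visits the node, then its left subtree, then its right subtree.
Visit fig.
At fig: no left child.
At fig: go right to yew.
  Visit yew.
  At yew: no left child.
  At yew: go right to moss.
    Visit moss.
    At moss: go left to sage.
      Visit sage.
      At sage: go left to fern.
        Visit fern.
        At fern: go left to kale.
          kale is a leaf — visit kale.
        At fern: go right to ivy.
          ivy is a leaf — visit ivy.
      At sage: no right child.
    At moss: go right to daisy.
      daisy is a leaf — visit daisy.

fig yew moss sage fern kale ivy daisy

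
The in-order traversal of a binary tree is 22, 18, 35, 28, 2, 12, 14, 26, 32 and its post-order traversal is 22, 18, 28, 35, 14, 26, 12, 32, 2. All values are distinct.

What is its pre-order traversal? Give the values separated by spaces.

2 35 18 22 28 32 12 26 14

The last element of post-order is the root; it splits in-order into left and right subtrees.
Root 2: left subtree has 4 nodes {22, 18, 35, 28}, right has 4 {12, 14, 26, 32}.
  Root 35: left subtree has 2 nodes {22, 18}, right has 1 {28}.
    Root 18: left subtree has 1 node {22}, right has 0 { }.
  Root 32: left subtree has 3 nodes {12, 14, 26}, right has 0 { }.
    Root 12: left subtree has 0 nodes { }, right has 2 {14, 26}.
      Root 26: left subtree has 1 node {14}, right has 0 { }.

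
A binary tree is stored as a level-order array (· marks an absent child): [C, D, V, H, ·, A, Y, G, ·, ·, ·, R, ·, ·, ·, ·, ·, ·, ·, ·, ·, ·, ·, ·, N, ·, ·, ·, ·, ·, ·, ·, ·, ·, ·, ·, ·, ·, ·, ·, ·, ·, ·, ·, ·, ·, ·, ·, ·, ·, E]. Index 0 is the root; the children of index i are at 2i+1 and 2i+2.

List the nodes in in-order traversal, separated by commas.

G, H, D, C, R, N, E, A, V, Y

In-order visits the left subtree, then the node, then the right subtree.
At C: go left to D.
  At D: go left to H.
    At H: go left to G.
      G is a leaf — visit G.
    Visit H.
    At H: no right child.
  Visit D.
  At D: no right child.
Visit C.
At C: go right to V.
  At V: go left to A.
    At A: go left to R.
      At R: no left child.
      Visit R.
      At R: go right to N.
        At N: no left child.
        Visit N.
        At N: go right to E.
          E is a leaf — visit E.
    Visit A.
    At A: no right child.
  Visit V.
  At V: go right to Y.
    Y is a leaf — visit Y.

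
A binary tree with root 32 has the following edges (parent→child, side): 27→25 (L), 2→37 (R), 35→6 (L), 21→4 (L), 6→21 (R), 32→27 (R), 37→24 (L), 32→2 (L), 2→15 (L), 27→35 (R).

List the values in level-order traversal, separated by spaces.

32 2 27 15 37 25 35 24 6 21 4

Level-order visits nodes level by level from the root, left to right within each level.
Level 0: 32
Level 1: 2, 27
Level 2: 15, 37, 25, 35
Level 3: 24, 6
Level 4: 21
Level 5: 4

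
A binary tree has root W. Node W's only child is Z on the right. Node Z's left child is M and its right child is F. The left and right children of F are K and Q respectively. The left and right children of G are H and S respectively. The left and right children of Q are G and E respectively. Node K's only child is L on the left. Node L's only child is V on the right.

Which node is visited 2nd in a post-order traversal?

V

Post-order visits the left subtree, then the right subtree, then the node.
At W: no left child.
At W: go right to Z.
  At Z: go left to M.
    M is a leaf — visit M.
  At Z: go right to F.
    At F: go left to K.
      At K: go left to L.
        At L: no left child.
        At L: go right to V.
          V is a leaf — visit V.
        Visit L.
      At K: no right child.
      Visit K.
    At F: go right to Q.
      At Q: go left to G.
        At G: go left to H.
          H is a leaf — visit H.
        At G: go right to S.
          S is a leaf — visit S.
        Visit G.
      At Q: go right to E.
        E is a leaf — visit E.
      Visit Q.
    Visit F.
  Visit Z.
Visit W.
Full post-order sequence: M, V, L, K, H, S, G, E, Q, F, Z, W.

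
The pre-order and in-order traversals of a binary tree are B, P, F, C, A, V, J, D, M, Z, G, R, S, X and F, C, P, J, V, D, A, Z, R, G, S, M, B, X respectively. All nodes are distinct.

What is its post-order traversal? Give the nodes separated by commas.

The first element of pre-order is the root; it splits in-order into left and right subtrees.
Root B: left subtree has 12 nodes {F, C, P, J, V, D, A, Z, R, G, S, M}, right has 1 {X}.
  Root P: left subtree has 2 nodes {F, C}, right has 9 {J, V, D, A, Z, R, G, S, M}.
    Root F: left subtree has 0 nodes { }, right has 1 {C}.
    Root A: left subtree has 3 nodes {J, V, D}, right has 5 {Z, R, G, S, M}.
      Root V: left subtree has 1 node {J}, right has 1 {D}.
      Root M: left subtree has 4 nodes {Z, R, G, S}, right has 0 { }.
        Root Z: left subtree has 0 nodes { }, right has 3 {R, G, S}.
          Root G: left subtree has 1 node {R}, right has 1 {S}.

C, F, J, D, V, R, S, G, Z, M, A, P, X, B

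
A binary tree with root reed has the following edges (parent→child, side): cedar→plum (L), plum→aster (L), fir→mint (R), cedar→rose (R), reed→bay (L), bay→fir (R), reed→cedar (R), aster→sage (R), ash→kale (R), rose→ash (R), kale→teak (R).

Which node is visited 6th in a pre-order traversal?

plum

Pre-order visits the node, then its left subtree, then its right subtree.
Visit reed.
At reed: go left to bay.
  Visit bay.
  At bay: no left child.
  At bay: go right to fir.
    Visit fir.
    At fir: no left child.
    At fir: go right to mint.
      mint is a leaf — visit mint.
At reed: go right to cedar.
  Visit cedar.
  At cedar: go left to plum.
    Visit plum.
    At plum: go left to aster.
      Visit aster.
      At aster: no left child.
      At aster: go right to sage.
        sage is a leaf — visit sage.
    At plum: no right child.
  At cedar: go right to rose.
    Visit rose.
    At rose: no left child.
    At rose: go right to ash.
      Visit ash.
      At ash: no left child.
      At ash: go right to kale.
        Visit kale.
        At kale: no left child.
        At kale: go right to teak.
          teak is a leaf — visit teak.
Full pre-order sequence: reed, bay, fir, mint, cedar, plum, aster, sage, rose, ash, kale, teak.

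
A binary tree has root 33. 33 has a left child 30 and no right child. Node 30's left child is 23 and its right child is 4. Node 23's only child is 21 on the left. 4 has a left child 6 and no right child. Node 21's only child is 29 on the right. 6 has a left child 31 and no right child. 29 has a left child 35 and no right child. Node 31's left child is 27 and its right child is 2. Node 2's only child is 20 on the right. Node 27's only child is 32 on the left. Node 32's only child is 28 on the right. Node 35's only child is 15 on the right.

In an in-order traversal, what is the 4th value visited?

In-order visits the left subtree, then the node, then the right subtree.
At 33: go left to 30.
  At 30: go left to 23.
    At 23: go left to 21.
      At 21: no left child.
      Visit 21.
      At 21: go right to 29.
        At 29: go left to 35.
          At 35: no left child.
          Visit 35.
          At 35: go right to 15.
            15 is a leaf — visit 15.
        Visit 29.
        At 29: no right child.
    Visit 23.
    At 23: no right child.
  Visit 30.
  At 30: go right to 4.
    At 4: go left to 6.
      At 6: go left to 31.
        At 31: go left to 27.
          At 27: go left to 32.
            At 32: no left child.
            Visit 32.
            At 32: go right to 28.
              28 is a leaf — visit 28.
          Visit 27.
          At 27: no right child.
        Visit 31.
        At 31: go right to 2.
          At 2: no left child.
          Visit 2.
          At 2: go right to 20.
            20 is a leaf — visit 20.
      Visit 6.
      At 6: no right child.
    Visit 4.
    At 4: no right child.
Visit 33.
At 33: no right child.
Full in-order sequence: 21, 35, 15, 29, 23, 30, 32, 28, 27, 31, 2, 20, 6, 4, 33.

29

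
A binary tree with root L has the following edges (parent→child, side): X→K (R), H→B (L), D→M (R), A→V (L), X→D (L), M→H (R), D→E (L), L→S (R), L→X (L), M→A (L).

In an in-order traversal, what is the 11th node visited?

In-order visits the left subtree, then the node, then the right subtree.
At L: go left to X.
  At X: go left to D.
    At D: go left to E.
      E is a leaf — visit E.
    Visit D.
    At D: go right to M.
      At M: go left to A.
        At A: go left to V.
          V is a leaf — visit V.
        Visit A.
        At A: no right child.
      Visit M.
      At M: go right to H.
        At H: go left to B.
          B is a leaf — visit B.
        Visit H.
        At H: no right child.
  Visit X.
  At X: go right to K.
    K is a leaf — visit K.
Visit L.
At L: go right to S.
  S is a leaf — visit S.
Full in-order sequence: E, D, V, A, M, B, H, X, K, L, S.

S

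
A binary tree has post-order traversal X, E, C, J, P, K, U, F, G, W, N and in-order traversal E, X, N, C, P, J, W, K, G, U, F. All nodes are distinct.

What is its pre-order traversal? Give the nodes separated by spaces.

N E X W P C J G K F U

The last element of post-order is the root; it splits in-order into left and right subtrees.
Root N: left subtree has 2 nodes {E, X}, right has 8 {C, P, J, W, K, G, U, F}.
  Root E: left subtree has 0 nodes { }, right has 1 {X}.
  Root W: left subtree has 3 nodes {C, P, J}, right has 4 {K, G, U, F}.
    Root P: left subtree has 1 node {C}, right has 1 {J}.
    Root G: left subtree has 1 node {K}, right has 2 {U, F}.
      Root F: left subtree has 1 node {U}, right has 0 { }.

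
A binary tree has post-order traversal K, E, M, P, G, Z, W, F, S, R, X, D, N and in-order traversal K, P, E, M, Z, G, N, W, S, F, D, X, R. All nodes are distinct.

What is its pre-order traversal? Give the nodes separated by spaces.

The last element of post-order is the root; it splits in-order into left and right subtrees.
Root N: left subtree has 6 nodes {K, P, E, M, Z, G}, right has 6 {W, S, F, D, X, R}.
  Root Z: left subtree has 4 nodes {K, P, E, M}, right has 1 {G}.
    Root P: left subtree has 1 node {K}, right has 2 {E, M}.
      Root M: left subtree has 1 node {E}, right has 0 { }.
  Root D: left subtree has 3 nodes {W, S, F}, right has 2 {X, R}.
    Root S: left subtree has 1 node {W}, right has 1 {F}.
    Root X: left subtree has 0 nodes { }, right has 1 {R}.

N Z P K M E G D S W F X R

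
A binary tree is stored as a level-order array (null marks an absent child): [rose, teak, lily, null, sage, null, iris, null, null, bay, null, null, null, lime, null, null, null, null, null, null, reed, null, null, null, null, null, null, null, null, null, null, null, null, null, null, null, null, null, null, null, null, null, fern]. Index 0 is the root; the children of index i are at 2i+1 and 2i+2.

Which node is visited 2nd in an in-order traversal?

In-order visits the left subtree, then the node, then the right subtree.
At rose: go left to teak.
  At teak: no left child.
  Visit teak.
  At teak: go right to sage.
    At sage: go left to bay.
      At bay: no left child.
      Visit bay.
      At bay: go right to reed.
        At reed: no left child.
        Visit reed.
        At reed: go right to fern.
          fern is a leaf — visit fern.
    Visit sage.
    At sage: no right child.
Visit rose.
At rose: go right to lily.
  At lily: no left child.
  Visit lily.
  At lily: go right to iris.
    At iris: go left to lime.
      lime is a leaf — visit lime.
    Visit iris.
    At iris: no right child.
Full in-order sequence: teak, bay, reed, fern, sage, rose, lily, lime, iris.

bay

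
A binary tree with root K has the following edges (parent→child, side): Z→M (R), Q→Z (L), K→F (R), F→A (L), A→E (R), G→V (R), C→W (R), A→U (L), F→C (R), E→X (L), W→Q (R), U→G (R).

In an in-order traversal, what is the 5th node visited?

In-order visits the left subtree, then the node, then the right subtree.
At K: no left child.
Visit K.
At K: go right to F.
  At F: go left to A.
    At A: go left to U.
      At U: no left child.
      Visit U.
      At U: go right to G.
        At G: no left child.
        Visit G.
        At G: go right to V.
          V is a leaf — visit V.
    Visit A.
    At A: go right to E.
      At E: go left to X.
        X is a leaf — visit X.
      Visit E.
      At E: no right child.
  Visit F.
  At F: go right to C.
    At C: no left child.
    Visit C.
    At C: go right to W.
      At W: no left child.
      Visit W.
      At W: go right to Q.
        At Q: go left to Z.
          At Z: no left child.
          Visit Z.
          At Z: go right to M.
            M is a leaf — visit M.
        Visit Q.
        At Q: no right child.
Full in-order sequence: K, U, G, V, A, X, E, F, C, W, Z, M, Q.

A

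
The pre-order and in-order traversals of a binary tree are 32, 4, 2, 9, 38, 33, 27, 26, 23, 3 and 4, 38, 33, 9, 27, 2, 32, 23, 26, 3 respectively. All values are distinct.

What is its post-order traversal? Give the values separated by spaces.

The first element of pre-order is the root; it splits in-order into left and right subtrees.
Root 32: left subtree has 6 nodes {4, 38, 33, 9, 27, 2}, right has 3 {23, 26, 3}.
  Root 4: left subtree has 0 nodes { }, right has 5 {38, 33, 9, 27, 2}.
    Root 2: left subtree has 4 nodes {38, 33, 9, 27}, right has 0 { }.
      Root 9: left subtree has 2 nodes {38, 33}, right has 1 {27}.
        Root 38: left subtree has 0 nodes { }, right has 1 {33}.
  Root 26: left subtree has 1 node {23}, right has 1 {3}.

33 38 27 9 2 4 23 3 26 32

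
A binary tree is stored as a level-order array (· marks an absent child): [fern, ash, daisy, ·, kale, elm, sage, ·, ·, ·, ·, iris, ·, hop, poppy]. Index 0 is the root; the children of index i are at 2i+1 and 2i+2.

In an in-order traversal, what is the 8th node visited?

sage

In-order visits the left subtree, then the node, then the right subtree.
At fern: go left to ash.
  At ash: no left child.
  Visit ash.
  At ash: go right to kale.
    kale is a leaf — visit kale.
Visit fern.
At fern: go right to daisy.
  At daisy: go left to elm.
    At elm: go left to iris.
      iris is a leaf — visit iris.
    Visit elm.
    At elm: no right child.
  Visit daisy.
  At daisy: go right to sage.
    At sage: go left to hop.
      hop is a leaf — visit hop.
    Visit sage.
    At sage: go right to poppy.
      poppy is a leaf — visit poppy.
Full in-order sequence: ash, kale, fern, iris, elm, daisy, hop, sage, poppy.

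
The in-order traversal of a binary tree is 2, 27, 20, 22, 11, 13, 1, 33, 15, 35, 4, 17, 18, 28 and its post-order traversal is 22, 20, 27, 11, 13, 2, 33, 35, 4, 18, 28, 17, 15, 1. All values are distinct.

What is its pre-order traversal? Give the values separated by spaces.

1 2 13 11 27 20 22 15 33 17 4 35 28 18

The last element of post-order is the root; it splits in-order into left and right subtrees.
Root 1: left subtree has 6 nodes {2, 27, 20, 22, 11, 13}, right has 7 {33, 15, 35, 4, 17, 18, 28}.
  Root 2: left subtree has 0 nodes { }, right has 5 {27, 20, 22, 11, 13}.
    Root 13: left subtree has 4 nodes {27, 20, 22, 11}, right has 0 { }.
      Root 11: left subtree has 3 nodes {27, 20, 22}, right has 0 { }.
        Root 27: left subtree has 0 nodes { }, right has 2 {20, 22}.
          Root 20: left subtree has 0 nodes { }, right has 1 {22}.
  Root 15: left subtree has 1 node {33}, right has 5 {35, 4, 17, 18, 28}.
    Root 17: left subtree has 2 nodes {35, 4}, right has 2 {18, 28}.
      Root 4: left subtree has 1 node {35}, right has 0 { }.
      Root 28: left subtree has 1 node {18}, right has 0 { }.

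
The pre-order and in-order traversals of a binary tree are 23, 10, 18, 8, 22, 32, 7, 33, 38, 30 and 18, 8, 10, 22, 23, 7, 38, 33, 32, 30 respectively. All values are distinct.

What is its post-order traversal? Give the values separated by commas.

The first element of pre-order is the root; it splits in-order into left and right subtrees.
Root 23: left subtree has 4 nodes {18, 8, 10, 22}, right has 5 {7, 38, 33, 32, 30}.
  Root 10: left subtree has 2 nodes {18, 8}, right has 1 {22}.
    Root 18: left subtree has 0 nodes { }, right has 1 {8}.
  Root 32: left subtree has 3 nodes {7, 38, 33}, right has 1 {30}.
    Root 7: left subtree has 0 nodes { }, right has 2 {38, 33}.
      Root 33: left subtree has 1 node {38}, right has 0 { }.

8, 18, 22, 10, 38, 33, 7, 30, 32, 23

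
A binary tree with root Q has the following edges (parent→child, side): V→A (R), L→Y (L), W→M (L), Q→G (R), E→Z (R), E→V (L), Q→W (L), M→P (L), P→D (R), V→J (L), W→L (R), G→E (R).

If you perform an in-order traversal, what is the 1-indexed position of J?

In-order visits the left subtree, then the node, then the right subtree.
At Q: go left to W.
  At W: go left to M.
    At M: go left to P.
      At P: no left child.
      Visit P.
      At P: go right to D.
        D is a leaf — visit D.
    Visit M.
    At M: no right child.
  Visit W.
  At W: go right to L.
    At L: go left to Y.
      Y is a leaf — visit Y.
    Visit L.
    At L: no right child.
Visit Q.
At Q: go right to G.
  At G: no left child.
  Visit G.
  At G: go right to E.
    At E: go left to V.
      At V: go left to J.
        J is a leaf — visit J.
      Visit V.
      At V: go right to A.
        A is a leaf — visit A.
    Visit E.
    At E: go right to Z.
      Z is a leaf — visit Z.
Full in-order sequence: P, D, M, W, Y, L, Q, G, J, V, A, E, Z.

9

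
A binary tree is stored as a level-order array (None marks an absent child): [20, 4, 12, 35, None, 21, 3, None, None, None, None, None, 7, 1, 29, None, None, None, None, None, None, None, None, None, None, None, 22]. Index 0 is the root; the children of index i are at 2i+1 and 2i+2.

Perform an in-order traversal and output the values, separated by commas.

35, 4, 20, 21, 7, 22, 12, 1, 3, 29

In-order visits the left subtree, then the node, then the right subtree.
At 20: go left to 4.
  At 4: go left to 35.
    35 is a leaf — visit 35.
  Visit 4.
  At 4: no right child.
Visit 20.
At 20: go right to 12.
  At 12: go left to 21.
    At 21: no left child.
    Visit 21.
    At 21: go right to 7.
      At 7: no left child.
      Visit 7.
      At 7: go right to 22.
        22 is a leaf — visit 22.
  Visit 12.
  At 12: go right to 3.
    At 3: go left to 1.
      1 is a leaf — visit 1.
    Visit 3.
    At 3: go right to 29.
      29 is a leaf — visit 29.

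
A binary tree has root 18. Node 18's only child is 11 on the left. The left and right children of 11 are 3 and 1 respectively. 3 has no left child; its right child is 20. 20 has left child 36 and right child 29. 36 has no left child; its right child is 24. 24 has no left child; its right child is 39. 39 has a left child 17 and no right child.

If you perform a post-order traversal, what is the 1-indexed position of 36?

4

Post-order visits the left subtree, then the right subtree, then the node.
At 18: go left to 11.
  At 11: go left to 3.
    At 3: no left child.
    At 3: go right to 20.
      At 20: go left to 36.
        At 36: no left child.
        At 36: go right to 24.
          At 24: no left child.
          At 24: go right to 39.
            At 39: go left to 17.
              17 is a leaf — visit 17.
            At 39: no right child.
            Visit 39.
          Visit 24.
        Visit 36.
      At 20: go right to 29.
        29 is a leaf — visit 29.
      Visit 20.
    Visit 3.
  At 11: go right to 1.
    1 is a leaf — visit 1.
  Visit 11.
At 18: no right child.
Visit 18.
Full post-order sequence: 17, 39, 24, 36, 29, 20, 3, 1, 11, 18.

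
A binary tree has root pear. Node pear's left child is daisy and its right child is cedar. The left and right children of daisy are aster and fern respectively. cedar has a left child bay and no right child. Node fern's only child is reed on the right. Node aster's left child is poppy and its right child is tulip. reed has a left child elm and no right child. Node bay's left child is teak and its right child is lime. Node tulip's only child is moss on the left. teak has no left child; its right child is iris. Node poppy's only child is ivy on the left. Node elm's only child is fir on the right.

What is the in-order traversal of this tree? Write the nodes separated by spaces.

ivy poppy aster moss tulip daisy fern elm fir reed pear teak iris bay lime cedar

In-order visits the left subtree, then the node, then the right subtree.
At pear: go left to daisy.
  At daisy: go left to aster.
    At aster: go left to poppy.
      At poppy: go left to ivy.
        ivy is a leaf — visit ivy.
      Visit poppy.
      At poppy: no right child.
    Visit aster.
    At aster: go right to tulip.
      At tulip: go left to moss.
        moss is a leaf — visit moss.
      Visit tulip.
      At tulip: no right child.
  Visit daisy.
  At daisy: go right to fern.
    At fern: no left child.
    Visit fern.
    At fern: go right to reed.
      At reed: go left to elm.
        At elm: no left child.
        Visit elm.
        At elm: go right to fir.
          fir is a leaf — visit fir.
      Visit reed.
      At reed: no right child.
Visit pear.
At pear: go right to cedar.
  At cedar: go left to bay.
    At bay: go left to teak.
      At teak: no left child.
      Visit teak.
      At teak: go right to iris.
        iris is a leaf — visit iris.
    Visit bay.
    At bay: go right to lime.
      lime is a leaf — visit lime.
  Visit cedar.
  At cedar: no right child.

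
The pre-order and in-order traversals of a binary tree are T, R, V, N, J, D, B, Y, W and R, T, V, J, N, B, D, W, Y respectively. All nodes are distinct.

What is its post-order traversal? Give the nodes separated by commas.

R, J, B, W, Y, D, N, V, T

The first element of pre-order is the root; it splits in-order into left and right subtrees.
Root T: left subtree has 1 node {R}, right has 7 {V, J, N, B, D, W, Y}.
  Root V: left subtree has 0 nodes { }, right has 6 {J, N, B, D, W, Y}.
    Root N: left subtree has 1 node {J}, right has 4 {B, D, W, Y}.
      Root D: left subtree has 1 node {B}, right has 2 {W, Y}.
        Root Y: left subtree has 1 node {W}, right has 0 { }.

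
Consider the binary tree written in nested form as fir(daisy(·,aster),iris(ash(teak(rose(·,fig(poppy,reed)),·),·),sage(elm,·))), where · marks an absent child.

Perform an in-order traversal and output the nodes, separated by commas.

In-order visits the left subtree, then the node, then the right subtree.
At fir: go left to daisy.
  At daisy: no left child.
  Visit daisy.
  At daisy: go right to aster.
    aster is a leaf — visit aster.
Visit fir.
At fir: go right to iris.
  At iris: go left to ash.
    At ash: go left to teak.
      At teak: go left to rose.
        At rose: no left child.
        Visit rose.
        At rose: go right to fig.
          At fig: go left to poppy.
            poppy is a leaf — visit poppy.
          Visit fig.
          At fig: go right to reed.
            reed is a leaf — visit reed.
      Visit teak.
      At teak: no right child.
    Visit ash.
    At ash: no right child.
  Visit iris.
  At iris: go right to sage.
    At sage: go left to elm.
      elm is a leaf — visit elm.
    Visit sage.
    At sage: no right child.

daisy, aster, fir, rose, poppy, fig, reed, teak, ash, iris, elm, sage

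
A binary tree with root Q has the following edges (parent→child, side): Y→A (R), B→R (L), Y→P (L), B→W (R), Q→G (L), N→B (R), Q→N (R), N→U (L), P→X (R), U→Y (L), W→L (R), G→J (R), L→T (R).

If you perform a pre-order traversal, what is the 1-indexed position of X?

8

Pre-order visits the node, then its left subtree, then its right subtree.
Visit Q.
At Q: go left to G.
  Visit G.
  At G: no left child.
  At G: go right to J.
    J is a leaf — visit J.
At Q: go right to N.
  Visit N.
  At N: go left to U.
    Visit U.
    At U: go left to Y.
      Visit Y.
      At Y: go left to P.
        Visit P.
        At P: no left child.
        At P: go right to X.
          X is a leaf — visit X.
      At Y: go right to A.
        A is a leaf — visit A.
    At U: no right child.
  At N: go right to B.
    Visit B.
    At B: go left to R.
      R is a leaf — visit R.
    At B: go right to W.
      Visit W.
      At W: no left child.
      At W: go right to L.
        Visit L.
        At L: no left child.
        At L: go right to T.
          T is a leaf — visit T.
Full pre-order sequence: Q, G, J, N, U, Y, P, X, A, B, R, W, L, T.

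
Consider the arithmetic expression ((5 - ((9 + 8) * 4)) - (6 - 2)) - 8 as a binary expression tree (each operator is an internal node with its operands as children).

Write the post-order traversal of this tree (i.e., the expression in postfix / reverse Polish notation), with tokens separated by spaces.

Post-order on an expression tree gives postfix notation: for each operator, emit left operand, right operand, then the operator.

5 9 8 + 4 * - 6 2 - - 8 -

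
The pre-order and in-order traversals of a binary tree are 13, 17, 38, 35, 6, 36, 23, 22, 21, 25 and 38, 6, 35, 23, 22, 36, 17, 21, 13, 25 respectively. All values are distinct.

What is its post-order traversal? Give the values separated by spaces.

6 22 23 36 35 38 21 17 25 13

The first element of pre-order is the root; it splits in-order into left and right subtrees.
Root 13: left subtree has 8 nodes {38, 6, 35, 23, 22, 36, 17, 21}, right has 1 {25}.
  Root 17: left subtree has 6 nodes {38, 6, 35, 23, 22, 36}, right has 1 {21}.
    Root 38: left subtree has 0 nodes { }, right has 5 {6, 35, 23, 22, 36}.
      Root 35: left subtree has 1 node {6}, right has 3 {23, 22, 36}.
        Root 36: left subtree has 2 nodes {23, 22}, right has 0 { }.
          Root 23: left subtree has 0 nodes { }, right has 1 {22}.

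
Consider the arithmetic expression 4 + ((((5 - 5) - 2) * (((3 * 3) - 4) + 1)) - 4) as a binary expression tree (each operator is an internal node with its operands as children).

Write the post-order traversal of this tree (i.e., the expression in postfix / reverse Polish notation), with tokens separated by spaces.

4 5 5 - 2 - 3 3 * 4 - 1 + * 4 - +

Post-order on an expression tree gives postfix notation: for each operator, emit left operand, right operand, then the operator.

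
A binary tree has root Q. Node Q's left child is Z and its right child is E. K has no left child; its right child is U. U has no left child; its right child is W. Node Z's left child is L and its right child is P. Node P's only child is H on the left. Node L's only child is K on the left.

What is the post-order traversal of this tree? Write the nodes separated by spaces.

Post-order visits the left subtree, then the right subtree, then the node.
At Q: go left to Z.
  At Z: go left to L.
    At L: go left to K.
      At K: no left child.
      At K: go right to U.
        At U: no left child.
        At U: go right to W.
          W is a leaf — visit W.
        Visit U.
      Visit K.
    At L: no right child.
    Visit L.
  At Z: go right to P.
    At P: go left to H.
      H is a leaf — visit H.
    At P: no right child.
    Visit P.
  Visit Z.
At Q: go right to E.
  E is a leaf — visit E.
Visit Q.

W U K L H P Z E Q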